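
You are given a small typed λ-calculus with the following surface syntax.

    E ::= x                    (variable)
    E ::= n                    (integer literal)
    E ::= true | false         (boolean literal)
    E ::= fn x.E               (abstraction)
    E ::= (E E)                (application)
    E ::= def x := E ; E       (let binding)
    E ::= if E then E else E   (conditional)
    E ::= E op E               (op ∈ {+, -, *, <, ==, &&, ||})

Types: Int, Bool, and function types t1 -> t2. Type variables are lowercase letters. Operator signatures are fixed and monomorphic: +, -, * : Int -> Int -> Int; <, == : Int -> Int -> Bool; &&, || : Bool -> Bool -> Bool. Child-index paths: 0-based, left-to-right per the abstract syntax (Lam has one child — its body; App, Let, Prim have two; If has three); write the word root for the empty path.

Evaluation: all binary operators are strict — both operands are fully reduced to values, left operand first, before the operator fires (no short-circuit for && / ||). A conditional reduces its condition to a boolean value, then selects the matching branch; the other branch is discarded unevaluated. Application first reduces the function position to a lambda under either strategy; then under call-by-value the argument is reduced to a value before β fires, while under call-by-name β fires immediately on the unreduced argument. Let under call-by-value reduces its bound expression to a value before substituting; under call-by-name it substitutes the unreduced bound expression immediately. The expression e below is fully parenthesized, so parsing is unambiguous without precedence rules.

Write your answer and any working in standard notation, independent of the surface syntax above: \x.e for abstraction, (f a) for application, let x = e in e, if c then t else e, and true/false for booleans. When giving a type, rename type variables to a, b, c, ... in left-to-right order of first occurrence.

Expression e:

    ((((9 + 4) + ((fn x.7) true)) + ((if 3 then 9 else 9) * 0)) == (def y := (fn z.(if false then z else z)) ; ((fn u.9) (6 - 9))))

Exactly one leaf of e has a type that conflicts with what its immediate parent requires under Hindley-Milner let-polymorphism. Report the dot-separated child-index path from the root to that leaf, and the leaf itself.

Working:
  unify Int ~ Int
  unify Int ~ Int
  unify Int ~ Int
\x._ : a -> Int
  unify a -> Int ~ Bool -> b
  unify a ~ Bool
  unify Int ~ b
_ _ : Int
  unify Int ~ Int
  unify Int ~ Int
  unify Int ~ Bool
  FAIL: mismatch Int ~ Bool

Answer: 0.1.0.0 : 3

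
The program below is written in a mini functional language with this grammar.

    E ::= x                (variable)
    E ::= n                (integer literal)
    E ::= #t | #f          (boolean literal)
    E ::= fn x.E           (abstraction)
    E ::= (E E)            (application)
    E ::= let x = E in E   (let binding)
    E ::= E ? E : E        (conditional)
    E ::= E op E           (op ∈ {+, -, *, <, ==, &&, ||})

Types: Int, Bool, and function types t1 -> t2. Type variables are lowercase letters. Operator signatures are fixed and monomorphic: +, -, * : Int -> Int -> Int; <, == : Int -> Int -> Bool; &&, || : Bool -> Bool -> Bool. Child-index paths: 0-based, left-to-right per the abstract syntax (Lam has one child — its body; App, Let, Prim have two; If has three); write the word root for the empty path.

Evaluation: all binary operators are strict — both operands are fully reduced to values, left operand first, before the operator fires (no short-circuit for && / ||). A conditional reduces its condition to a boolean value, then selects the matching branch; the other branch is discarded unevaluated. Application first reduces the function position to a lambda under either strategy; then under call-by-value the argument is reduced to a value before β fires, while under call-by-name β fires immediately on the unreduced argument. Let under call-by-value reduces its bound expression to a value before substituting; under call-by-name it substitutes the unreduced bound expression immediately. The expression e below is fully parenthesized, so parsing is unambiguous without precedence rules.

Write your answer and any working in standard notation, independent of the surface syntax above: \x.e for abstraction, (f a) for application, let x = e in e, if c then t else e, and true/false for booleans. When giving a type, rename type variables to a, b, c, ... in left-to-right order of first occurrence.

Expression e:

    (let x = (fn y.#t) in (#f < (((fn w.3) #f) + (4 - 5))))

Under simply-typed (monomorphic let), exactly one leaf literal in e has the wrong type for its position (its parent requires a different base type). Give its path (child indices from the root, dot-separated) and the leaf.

Answer: 1.0 : false

Derivation:
\y._ : a -> Bool
let x : a -> Bool
  unify Bool ~ Int
  FAIL: mismatch Bool ~ Int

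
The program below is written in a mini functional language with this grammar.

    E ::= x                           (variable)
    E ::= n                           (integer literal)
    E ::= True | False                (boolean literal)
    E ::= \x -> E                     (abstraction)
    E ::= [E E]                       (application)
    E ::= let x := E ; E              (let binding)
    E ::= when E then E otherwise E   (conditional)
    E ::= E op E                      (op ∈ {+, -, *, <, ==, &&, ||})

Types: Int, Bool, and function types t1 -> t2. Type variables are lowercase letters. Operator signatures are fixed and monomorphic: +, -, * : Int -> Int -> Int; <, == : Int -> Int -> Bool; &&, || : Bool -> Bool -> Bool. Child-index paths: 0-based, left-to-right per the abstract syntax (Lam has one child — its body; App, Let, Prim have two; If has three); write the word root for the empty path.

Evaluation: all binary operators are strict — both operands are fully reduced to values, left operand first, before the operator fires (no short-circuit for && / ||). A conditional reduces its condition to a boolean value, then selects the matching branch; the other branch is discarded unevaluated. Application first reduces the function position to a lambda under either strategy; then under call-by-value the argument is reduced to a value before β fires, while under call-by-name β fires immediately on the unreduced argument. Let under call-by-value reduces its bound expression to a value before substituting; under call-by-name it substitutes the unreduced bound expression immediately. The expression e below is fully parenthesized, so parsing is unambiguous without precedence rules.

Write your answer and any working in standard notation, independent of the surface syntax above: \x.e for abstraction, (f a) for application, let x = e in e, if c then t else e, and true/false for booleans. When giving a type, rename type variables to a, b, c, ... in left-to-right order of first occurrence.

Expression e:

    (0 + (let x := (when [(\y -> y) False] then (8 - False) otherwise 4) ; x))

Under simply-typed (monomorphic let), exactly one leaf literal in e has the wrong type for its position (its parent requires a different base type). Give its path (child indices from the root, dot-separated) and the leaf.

Trace:
  unify Int ~ Int
y : a
\y._ : a -> a
  unify a -> a ~ Bool -> b
  unify a ~ Bool
  unify Bool ~ b
_ _ : Bool
  unify Bool ~ Bool
  unify Int ~ Int
  unify Bool ~ Int
  FAIL: mismatch Bool ~ Int

Answer: 1.0.1.1 : false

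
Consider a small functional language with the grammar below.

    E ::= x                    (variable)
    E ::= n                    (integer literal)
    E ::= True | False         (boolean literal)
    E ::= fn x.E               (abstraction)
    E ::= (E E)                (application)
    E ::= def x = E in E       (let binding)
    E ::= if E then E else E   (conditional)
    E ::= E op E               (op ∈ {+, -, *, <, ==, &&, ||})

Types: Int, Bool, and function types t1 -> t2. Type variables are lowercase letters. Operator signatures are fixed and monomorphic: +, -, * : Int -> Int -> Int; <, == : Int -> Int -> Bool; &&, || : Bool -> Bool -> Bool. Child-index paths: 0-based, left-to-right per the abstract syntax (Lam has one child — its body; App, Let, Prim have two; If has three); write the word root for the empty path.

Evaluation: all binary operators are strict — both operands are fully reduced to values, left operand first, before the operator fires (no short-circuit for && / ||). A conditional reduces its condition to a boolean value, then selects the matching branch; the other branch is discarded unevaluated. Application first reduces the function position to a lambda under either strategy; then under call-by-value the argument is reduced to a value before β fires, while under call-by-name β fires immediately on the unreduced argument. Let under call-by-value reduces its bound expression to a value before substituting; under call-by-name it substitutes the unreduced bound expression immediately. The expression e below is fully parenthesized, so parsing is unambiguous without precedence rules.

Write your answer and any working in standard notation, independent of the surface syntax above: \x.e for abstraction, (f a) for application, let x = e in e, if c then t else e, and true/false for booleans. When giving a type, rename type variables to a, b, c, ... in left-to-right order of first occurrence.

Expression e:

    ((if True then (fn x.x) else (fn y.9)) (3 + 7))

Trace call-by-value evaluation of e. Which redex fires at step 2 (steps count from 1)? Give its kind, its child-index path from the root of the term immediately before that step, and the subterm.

Derivation:
step 0: ((if true then (\x.x) else (\y.9)) (3 + 7))
step 1: [if@0] ((\x.x) (3 + 7))
step 2: [delta@1] ((\x.x) 10)

Answer: delta at 1 : (3 + 7)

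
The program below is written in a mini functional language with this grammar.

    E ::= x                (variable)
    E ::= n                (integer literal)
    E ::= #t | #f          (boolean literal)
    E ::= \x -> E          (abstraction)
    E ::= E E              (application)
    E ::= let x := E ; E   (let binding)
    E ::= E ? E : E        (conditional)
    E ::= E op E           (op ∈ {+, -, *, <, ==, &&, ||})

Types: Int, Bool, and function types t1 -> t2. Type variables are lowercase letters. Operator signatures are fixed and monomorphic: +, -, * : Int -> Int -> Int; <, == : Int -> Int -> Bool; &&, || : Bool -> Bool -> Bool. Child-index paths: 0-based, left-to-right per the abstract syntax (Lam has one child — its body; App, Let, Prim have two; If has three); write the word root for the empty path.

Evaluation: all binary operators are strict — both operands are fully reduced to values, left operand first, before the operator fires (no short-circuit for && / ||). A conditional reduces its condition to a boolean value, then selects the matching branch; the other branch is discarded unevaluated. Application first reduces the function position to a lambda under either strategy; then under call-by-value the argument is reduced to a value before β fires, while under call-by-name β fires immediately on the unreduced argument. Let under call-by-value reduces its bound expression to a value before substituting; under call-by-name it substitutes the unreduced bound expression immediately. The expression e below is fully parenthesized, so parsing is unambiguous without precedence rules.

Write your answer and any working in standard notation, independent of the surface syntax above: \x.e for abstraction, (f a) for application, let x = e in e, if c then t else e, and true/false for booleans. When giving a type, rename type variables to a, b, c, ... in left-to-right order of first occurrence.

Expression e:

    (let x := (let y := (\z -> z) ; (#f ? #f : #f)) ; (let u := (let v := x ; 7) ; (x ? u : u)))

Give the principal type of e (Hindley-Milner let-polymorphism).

Answer: Int

Derivation:
z : a
\z._ : a -> a
let y : forall. a -> a
  unify Bool ~ Bool
  unify Bool ~ Bool
let x : Bool
x : Bool
let v : Bool
let u : Int
x : Bool
  unify Bool ~ Bool
u : Int
u : Int
  unify Int ~ Int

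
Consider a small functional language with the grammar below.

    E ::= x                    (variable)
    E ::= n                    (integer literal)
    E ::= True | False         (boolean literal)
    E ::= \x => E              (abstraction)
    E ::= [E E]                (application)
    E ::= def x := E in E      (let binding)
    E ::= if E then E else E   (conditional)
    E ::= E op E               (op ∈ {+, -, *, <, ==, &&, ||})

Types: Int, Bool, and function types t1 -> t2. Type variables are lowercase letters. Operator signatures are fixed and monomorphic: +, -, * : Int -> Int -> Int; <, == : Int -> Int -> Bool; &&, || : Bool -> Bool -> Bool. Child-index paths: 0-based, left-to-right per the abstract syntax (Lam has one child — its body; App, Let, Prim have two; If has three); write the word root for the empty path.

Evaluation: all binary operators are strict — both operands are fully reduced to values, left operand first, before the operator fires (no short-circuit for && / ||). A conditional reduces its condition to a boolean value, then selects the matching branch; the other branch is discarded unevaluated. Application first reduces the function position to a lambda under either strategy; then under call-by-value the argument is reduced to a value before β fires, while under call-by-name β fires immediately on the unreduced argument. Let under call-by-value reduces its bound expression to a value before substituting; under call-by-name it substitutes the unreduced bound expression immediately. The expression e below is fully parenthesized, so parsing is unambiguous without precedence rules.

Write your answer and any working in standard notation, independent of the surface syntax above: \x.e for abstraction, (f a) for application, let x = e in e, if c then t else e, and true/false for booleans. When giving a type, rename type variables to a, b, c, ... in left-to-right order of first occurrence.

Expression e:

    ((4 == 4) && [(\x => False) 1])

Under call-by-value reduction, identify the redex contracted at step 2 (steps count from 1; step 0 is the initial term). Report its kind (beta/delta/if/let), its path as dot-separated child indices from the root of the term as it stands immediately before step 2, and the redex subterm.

Working:
step 0: ((4 == 4) && ((\x.false) 1))
step 1: [delta@0] (true && ((\x.false) 1))
step 2: [beta@1] (true && false)

Answer: beta at 1 : ((\x.false) 1)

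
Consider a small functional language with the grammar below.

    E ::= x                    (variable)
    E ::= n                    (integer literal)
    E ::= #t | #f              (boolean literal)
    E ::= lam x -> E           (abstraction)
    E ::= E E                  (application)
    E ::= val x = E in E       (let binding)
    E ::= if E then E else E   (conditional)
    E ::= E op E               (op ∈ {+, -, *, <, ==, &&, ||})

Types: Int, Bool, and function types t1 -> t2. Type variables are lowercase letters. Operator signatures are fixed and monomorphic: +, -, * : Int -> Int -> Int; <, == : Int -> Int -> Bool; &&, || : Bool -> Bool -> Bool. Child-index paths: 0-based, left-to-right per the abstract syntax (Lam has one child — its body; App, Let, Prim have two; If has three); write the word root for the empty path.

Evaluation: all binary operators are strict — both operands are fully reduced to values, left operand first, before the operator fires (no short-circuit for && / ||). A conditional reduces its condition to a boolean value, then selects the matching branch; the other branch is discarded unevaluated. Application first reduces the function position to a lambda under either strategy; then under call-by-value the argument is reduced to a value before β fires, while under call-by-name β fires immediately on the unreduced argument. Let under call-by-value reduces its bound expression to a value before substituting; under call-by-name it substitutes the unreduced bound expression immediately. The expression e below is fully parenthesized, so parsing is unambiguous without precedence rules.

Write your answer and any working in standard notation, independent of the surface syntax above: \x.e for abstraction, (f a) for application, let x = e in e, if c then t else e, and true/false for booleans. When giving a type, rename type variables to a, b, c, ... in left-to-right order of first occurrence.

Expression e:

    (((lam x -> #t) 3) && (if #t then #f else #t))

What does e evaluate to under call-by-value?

Answer: false

Derivation:
step 0: (((\x.true) 3) && (if true then false else true))
step 1: [beta@0] (true && (if true then false else true))
step 2: [if@1] (true && false)
step 3: [delta@root] false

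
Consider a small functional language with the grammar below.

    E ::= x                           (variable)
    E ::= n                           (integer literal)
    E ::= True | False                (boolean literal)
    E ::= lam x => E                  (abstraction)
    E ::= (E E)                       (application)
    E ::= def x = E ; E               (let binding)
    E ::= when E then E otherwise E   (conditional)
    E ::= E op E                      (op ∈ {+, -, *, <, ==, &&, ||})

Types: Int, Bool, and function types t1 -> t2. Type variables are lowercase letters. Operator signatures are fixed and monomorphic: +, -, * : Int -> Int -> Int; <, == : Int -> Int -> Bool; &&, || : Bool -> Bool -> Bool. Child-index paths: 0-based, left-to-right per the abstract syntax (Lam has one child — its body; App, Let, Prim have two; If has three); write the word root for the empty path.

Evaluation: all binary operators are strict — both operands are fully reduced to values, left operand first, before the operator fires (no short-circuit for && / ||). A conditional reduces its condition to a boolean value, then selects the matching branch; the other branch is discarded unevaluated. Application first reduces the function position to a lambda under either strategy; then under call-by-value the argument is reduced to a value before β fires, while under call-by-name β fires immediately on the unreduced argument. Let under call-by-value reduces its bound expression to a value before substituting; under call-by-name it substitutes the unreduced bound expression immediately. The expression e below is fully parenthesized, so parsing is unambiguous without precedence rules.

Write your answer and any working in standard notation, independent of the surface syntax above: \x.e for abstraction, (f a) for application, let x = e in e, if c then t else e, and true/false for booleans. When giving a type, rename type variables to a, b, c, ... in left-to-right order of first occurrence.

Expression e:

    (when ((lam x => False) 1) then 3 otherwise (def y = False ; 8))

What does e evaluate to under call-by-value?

Answer: 8

Trace:
step 0: (if ((\x.false) 1) then 3 else (let y = false in 8))
step 1: [beta@0] (if false then 3 else (let y = false in 8))
step 2: [if@root] (let y = false in 8)
step 3: [let@root] 8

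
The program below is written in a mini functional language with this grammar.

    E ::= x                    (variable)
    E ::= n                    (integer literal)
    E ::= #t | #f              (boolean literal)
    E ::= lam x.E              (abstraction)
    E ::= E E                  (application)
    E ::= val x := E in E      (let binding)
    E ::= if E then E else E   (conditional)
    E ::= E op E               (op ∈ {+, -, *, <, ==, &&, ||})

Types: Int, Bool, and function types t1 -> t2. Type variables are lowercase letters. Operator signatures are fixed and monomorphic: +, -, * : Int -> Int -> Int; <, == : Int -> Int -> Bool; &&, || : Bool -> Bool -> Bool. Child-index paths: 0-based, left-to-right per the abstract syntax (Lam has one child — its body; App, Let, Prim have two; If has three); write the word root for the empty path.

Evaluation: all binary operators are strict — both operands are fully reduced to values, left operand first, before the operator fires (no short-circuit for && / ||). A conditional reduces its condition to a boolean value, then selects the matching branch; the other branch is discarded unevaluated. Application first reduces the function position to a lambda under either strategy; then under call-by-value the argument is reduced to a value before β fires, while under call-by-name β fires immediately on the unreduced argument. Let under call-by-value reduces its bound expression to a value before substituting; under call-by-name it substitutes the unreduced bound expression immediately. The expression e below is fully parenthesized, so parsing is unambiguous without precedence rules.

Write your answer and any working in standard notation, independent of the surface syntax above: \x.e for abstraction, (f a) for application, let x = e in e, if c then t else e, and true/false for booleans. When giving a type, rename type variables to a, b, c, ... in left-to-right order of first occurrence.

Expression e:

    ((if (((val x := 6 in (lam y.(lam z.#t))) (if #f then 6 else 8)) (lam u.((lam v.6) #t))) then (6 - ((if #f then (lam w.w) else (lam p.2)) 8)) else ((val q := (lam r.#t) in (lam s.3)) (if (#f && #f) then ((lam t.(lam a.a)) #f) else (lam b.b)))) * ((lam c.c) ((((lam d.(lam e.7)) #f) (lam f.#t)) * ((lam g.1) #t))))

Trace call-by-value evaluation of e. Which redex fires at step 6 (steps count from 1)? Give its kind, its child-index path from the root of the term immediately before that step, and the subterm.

Answer: if at 0.1.0 : (if false then (\w.w) else (\p.2))

Trace:
step 0: ((if (((let x = 6 in (\y.(\z.true))) (if false then 6 else 8)) (\u.((\v.6) true))) then (6 - ((if false then (\w.w) else (\p.2)) 8)) else ((let q = (\r.true) in (\s.3)) (if (false && false) then ((\t.(\a.a)) false) else (\b.b)))) * ((\c.c) ((((\d.(\e.7)) false) (\f.true)) * ((\g.1) true))))
step 1: [let@0.0.0.0] ((if (((\y.(\z.true)) (if false then 6 else 8)) (\u.((\v.6) true))) then (6 - ((if false then (\w.w) else (\p.2)) 8)) else ((let q = (\r.true) in (\s.3)) (if (false && false) then ((\t.(\a.a)) false) else (\b.b)))) * ((\c.c) ((((\d.(\e.7)) false) (\f.true)) * ((\g.1) true))))
step 2: [if@0.0.0.1] ((if (((\y.(\z.true)) 8) (\u.((\v.6) true))) then (6 - ((if false then (\w.w) else (\p.2)) 8)) else ((let q = (\r.true) in (\s.3)) (if (false && false) then ((\t.(\a.a)) false) else (\b.b)))) * ((\c.c) ((((\d.(\e.7)) false) (\f.true)) * ((\g.1) true))))
step 3: [beta@0.0.0] ((if ((\z.true) (\u.((\v.6) true))) then (6 - ((if false then (\w.w) else (\p.2)) 8)) else ((let q = (\r.true) in (\s.3)) (if (false && false) then ((\t.(\a.a)) false) else (\b.b)))) * ((\c.c) ((((\d.(\e.7)) false) (\f.true)) * ((\g.1) true))))
step 4: [beta@0.0] ((if true then (6 - ((if false then (\w.w) else (\p.2)) 8)) else ((let q = (\r.true) in (\s.3)) (if (false && false) then ((\t.(\a.a)) false) else (\b.b)))) * ((\c.c) ((((\d.(\e.7)) false) (\f.true)) * ((\g.1) true))))
step 5: [if@0] ((6 - ((if false then (\w.w) else (\p.2)) 8)) * ((\c.c) ((((\d.(\e.7)) false) (\f.true)) * ((\g.1) true))))
step 6: [if@0.1.0] ((6 - ((\p.2) 8)) * ((\c.c) ((((\d.(\e.7)) false) (\f.true)) * ((\g.1) true))))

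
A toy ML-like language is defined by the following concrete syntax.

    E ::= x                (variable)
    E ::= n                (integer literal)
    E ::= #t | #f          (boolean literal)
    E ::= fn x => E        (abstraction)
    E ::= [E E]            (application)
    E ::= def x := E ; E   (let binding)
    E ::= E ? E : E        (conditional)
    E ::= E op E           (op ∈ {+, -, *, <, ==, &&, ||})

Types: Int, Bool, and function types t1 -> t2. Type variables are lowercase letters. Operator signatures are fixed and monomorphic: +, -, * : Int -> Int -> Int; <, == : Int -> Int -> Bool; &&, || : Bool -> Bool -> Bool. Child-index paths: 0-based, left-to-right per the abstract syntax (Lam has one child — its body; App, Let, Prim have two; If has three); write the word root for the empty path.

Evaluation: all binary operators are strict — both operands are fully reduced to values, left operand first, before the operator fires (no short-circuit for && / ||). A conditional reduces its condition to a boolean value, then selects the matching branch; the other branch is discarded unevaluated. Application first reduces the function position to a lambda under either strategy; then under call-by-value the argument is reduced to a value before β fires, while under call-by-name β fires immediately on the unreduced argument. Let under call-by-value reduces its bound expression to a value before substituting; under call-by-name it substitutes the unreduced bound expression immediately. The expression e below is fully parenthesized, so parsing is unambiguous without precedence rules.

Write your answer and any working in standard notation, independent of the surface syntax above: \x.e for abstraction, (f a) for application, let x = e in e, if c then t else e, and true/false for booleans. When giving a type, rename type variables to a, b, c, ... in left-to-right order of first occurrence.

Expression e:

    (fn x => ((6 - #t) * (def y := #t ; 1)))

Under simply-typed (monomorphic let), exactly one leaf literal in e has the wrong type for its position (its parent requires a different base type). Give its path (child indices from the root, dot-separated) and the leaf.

Derivation:
  unify Int ~ Int
  unify Bool ~ Int
  FAIL: mismatch Bool ~ Int

Answer: 0.0.1 : true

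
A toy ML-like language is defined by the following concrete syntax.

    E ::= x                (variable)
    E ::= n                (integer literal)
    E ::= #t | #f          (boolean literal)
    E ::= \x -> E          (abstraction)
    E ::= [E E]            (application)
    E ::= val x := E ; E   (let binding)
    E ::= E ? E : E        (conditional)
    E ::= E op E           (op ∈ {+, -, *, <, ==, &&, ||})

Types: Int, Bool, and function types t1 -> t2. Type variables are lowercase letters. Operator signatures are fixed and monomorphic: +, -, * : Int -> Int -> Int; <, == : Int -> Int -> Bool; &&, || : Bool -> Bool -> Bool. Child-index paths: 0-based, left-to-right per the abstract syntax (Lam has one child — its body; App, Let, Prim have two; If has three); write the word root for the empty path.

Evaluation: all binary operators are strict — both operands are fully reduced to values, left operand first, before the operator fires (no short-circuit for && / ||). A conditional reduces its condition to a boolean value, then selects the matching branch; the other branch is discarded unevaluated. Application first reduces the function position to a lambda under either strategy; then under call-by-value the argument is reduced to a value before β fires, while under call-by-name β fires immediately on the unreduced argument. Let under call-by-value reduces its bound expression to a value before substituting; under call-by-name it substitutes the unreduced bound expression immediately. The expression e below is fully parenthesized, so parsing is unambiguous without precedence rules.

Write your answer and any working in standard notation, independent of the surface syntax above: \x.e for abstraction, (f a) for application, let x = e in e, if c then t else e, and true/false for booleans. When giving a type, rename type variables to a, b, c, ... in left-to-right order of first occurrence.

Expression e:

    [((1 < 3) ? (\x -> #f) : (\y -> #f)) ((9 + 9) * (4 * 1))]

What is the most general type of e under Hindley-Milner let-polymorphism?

Working:
  unify Int ~ Int
  unify Int ~ Int
  unify Bool ~ Bool
\x._ : a -> Bool
\y._ : b -> Bool
  unify a -> Bool ~ b -> Bool
  unify a ~ b
  unify Bool ~ Bool
  unify Int ~ Int
  unify Int ~ Int
  unify Int ~ Int
  unify Int ~ Int
  unify Int ~ Int
  unify Int ~ Int
  unify b -> Bool ~ Int -> c
  unify b ~ Int
  unify Bool ~ c
_ _ : Bool

Answer: Bool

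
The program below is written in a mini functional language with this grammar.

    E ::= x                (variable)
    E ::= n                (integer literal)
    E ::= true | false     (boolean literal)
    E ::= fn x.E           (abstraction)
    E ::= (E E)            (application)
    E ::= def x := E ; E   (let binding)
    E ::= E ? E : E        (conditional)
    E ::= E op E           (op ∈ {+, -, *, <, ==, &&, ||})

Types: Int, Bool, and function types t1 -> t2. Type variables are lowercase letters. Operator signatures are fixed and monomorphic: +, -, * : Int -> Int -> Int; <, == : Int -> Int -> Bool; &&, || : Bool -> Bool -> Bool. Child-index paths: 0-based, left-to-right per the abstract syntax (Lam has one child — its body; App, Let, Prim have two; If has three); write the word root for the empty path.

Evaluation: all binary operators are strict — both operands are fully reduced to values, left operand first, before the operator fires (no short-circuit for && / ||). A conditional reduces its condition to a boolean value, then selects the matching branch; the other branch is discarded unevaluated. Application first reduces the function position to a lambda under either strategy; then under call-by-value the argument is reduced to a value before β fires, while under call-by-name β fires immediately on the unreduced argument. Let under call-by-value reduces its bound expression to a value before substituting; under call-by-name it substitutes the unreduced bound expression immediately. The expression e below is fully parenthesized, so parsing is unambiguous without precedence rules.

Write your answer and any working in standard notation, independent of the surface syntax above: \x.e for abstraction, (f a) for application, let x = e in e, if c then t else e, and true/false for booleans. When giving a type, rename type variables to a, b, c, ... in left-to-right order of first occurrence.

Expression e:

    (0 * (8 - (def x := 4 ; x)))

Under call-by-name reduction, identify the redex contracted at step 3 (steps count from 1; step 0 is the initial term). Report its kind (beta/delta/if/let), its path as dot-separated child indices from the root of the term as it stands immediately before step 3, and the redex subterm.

Answer: delta at root : (0 * 4)

Working:
step 0: (0 * (8 - (let x = 4 in x)))
step 1: [let@1.1] (0 * (8 - 4))
step 2: [delta@1] (0 * 4)
step 3: [delta@root] 0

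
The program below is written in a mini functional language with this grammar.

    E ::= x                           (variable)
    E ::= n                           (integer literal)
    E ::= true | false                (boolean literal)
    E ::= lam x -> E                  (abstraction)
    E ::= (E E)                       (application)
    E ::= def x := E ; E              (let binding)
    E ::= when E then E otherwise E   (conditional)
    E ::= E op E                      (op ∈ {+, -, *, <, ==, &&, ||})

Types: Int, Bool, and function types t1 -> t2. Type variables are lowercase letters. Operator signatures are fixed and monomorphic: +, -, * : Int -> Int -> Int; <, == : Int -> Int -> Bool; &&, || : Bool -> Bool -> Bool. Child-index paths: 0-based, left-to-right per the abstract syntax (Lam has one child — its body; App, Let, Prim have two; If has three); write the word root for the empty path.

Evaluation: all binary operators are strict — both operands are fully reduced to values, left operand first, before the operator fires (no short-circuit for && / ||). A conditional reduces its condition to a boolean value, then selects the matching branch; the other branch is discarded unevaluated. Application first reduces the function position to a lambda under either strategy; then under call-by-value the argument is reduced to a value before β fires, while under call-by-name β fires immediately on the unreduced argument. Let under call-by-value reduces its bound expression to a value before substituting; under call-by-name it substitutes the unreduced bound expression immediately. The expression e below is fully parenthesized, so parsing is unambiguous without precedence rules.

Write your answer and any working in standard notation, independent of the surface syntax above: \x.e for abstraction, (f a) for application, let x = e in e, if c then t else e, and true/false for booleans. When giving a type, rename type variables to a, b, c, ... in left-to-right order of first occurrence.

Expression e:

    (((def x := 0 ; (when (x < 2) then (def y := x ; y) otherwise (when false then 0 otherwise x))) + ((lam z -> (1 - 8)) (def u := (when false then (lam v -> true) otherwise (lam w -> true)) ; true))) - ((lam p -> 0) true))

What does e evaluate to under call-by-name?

Derivation:
step 0: (((let x = 0 in (if (x < 2) then (let y = x in y) else (if false then 0 else x))) + ((\z.(1 - 8)) (let u = (if false then (\v.true) else (\w.true)) in true))) - ((\p.0) true))
step 1: [let@0.0] (((if (0 < 2) then (let y = 0 in y) else (if false then 0 else 0)) + ((\z.(1 - 8)) (let u = (if false then (\v.true) else (\w.true)) in true))) - ((\p.0) true))
step 2: [delta@0.0.0] (((if true then (let y = 0 in y) else (if false then 0 else 0)) + ((\z.(1 - 8)) (let u = (if false then (\v.true) else (\w.true)) in true))) - ((\p.0) true))
step 3: [if@0.0] (((let y = 0 in y) + ((\z.(1 - 8)) (let u = (if false then (\v.true) else (\w.true)) in true))) - ((\p.0) true))
step 4: [let@0.0] ((0 + ((\z.(1 - 8)) (let u = (if false then (\v.true) else (\w.true)) in true))) - ((\p.0) true))
step 5: [beta@0.1] ((0 + (1 - 8)) - ((\p.0) true))
step 6: [delta@0.1] ((0 + -7) - ((\p.0) true))
step 7: [delta@0] (-7 - ((\p.0) true))
step 8: [beta@1] (-7 - 0)
step 9: [delta@root] -7

Answer: -7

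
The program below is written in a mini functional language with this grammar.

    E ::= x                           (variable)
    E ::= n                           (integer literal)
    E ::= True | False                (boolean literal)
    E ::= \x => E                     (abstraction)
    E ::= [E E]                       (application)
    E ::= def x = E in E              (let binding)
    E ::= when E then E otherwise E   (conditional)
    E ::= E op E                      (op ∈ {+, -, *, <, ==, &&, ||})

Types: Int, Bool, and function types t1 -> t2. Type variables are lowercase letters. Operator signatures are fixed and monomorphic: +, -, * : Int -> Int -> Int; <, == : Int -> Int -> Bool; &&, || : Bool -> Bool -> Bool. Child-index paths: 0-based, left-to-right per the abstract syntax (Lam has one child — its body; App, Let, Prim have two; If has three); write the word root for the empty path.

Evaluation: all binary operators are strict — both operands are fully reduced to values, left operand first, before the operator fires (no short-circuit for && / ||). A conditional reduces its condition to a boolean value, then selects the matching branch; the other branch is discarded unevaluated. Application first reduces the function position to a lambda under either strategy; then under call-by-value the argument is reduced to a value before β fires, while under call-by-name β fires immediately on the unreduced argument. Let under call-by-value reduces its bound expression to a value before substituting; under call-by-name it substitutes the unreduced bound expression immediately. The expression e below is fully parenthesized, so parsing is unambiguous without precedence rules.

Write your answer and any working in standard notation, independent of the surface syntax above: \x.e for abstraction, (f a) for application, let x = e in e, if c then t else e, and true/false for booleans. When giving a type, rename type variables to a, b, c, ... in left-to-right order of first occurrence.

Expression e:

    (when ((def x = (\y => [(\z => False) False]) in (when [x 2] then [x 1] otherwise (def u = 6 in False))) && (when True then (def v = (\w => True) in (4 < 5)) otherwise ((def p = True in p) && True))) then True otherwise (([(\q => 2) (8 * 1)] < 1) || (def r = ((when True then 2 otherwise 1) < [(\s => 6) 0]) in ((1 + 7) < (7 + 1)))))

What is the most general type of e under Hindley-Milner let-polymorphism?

Answer: Bool

Trace:
\z._ : b -> Bool
  unify b -> Bool ~ Bool -> c
  unify b ~ Bool
  unify Bool ~ c
_ _ : Bool
\y._ : a -> Bool
let x : forall. a -> Bool
x : d -> Bool
  unify d -> Bool ~ Int -> e
  unify d ~ Int
  unify Bool ~ e
_ _ : Bool
  unify Bool ~ Bool
x : f -> Bool
  unify f -> Bool ~ Int -> g
  unify f ~ Int
  unify Bool ~ g
_ _ : Bool
let u : Int
  unify Bool ~ Bool
  unify Bool ~ Bool
  unify Bool ~ Bool
\w._ : h -> Bool
let v : forall. h -> Bool
  unify Int ~ Int
  unify Int ~ Int
let p : Bool
p : Bool
  unify Bool ~ Bool
  unify Bool ~ Bool
  unify Bool ~ Bool
  unify Bool ~ Bool
  unify Bool ~ Bool
\q._ : i -> Int
  unify Int ~ Int
  unify Int ~ Int
  unify i -> Int ~ Int -> j
  unify i ~ Int
  unify Int ~ j
_ _ : Int
  unify Int ~ Int
  unify Int ~ Int
  unify Bool ~ Bool
  unify Bool ~ Bool
  unify Int ~ Int
  unify Int ~ Int
\s._ : k -> Int
  unify k -> Int ~ Int -> l
  unify k ~ Int
  unify Int ~ l
_ _ : Int
  unify Int ~ Int
let r : Bool
  unify Int ~ Int
  unify Int ~ Int
  unify Int ~ Int
  unify Int ~ Int
  unify Int ~ Int
  unify Int ~ Int
  unify Bool ~ Bool
  unify Bool ~ Bool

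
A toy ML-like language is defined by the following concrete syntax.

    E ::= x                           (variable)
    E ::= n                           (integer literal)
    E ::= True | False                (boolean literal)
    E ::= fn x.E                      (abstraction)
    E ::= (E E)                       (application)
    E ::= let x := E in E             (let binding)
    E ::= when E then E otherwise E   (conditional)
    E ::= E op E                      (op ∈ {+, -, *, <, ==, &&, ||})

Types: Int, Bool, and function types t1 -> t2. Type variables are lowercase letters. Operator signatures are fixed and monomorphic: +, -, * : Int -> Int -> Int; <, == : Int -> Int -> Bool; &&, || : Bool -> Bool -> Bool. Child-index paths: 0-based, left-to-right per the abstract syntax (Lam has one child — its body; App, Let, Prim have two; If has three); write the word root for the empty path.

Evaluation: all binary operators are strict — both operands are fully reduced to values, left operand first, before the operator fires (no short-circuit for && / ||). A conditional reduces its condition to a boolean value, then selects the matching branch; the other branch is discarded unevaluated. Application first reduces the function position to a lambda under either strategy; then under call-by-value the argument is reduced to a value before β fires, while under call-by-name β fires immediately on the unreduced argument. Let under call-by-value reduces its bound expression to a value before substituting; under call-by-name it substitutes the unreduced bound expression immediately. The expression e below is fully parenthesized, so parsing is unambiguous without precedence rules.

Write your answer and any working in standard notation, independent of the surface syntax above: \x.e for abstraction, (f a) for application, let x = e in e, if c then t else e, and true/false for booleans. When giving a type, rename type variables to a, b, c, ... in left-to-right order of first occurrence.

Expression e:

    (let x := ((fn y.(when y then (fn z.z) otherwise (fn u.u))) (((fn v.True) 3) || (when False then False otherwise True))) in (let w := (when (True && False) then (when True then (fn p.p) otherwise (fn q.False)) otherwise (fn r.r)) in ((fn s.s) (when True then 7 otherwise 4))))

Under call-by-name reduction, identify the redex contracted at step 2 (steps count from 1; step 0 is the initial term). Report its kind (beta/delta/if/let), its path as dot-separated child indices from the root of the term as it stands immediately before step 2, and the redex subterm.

Answer: let at root : (let w = (if (true && false) then (if true then (\p.p) else (\q.false)) else (\r.r)) in ((\s.s) (if true then 7 else 4)))

Trace:
step 0: (let x = ((\y.(if y then (\z.z) else (\u.u))) (((\v.true) 3) || (if false then false else true))) in (let w = (if (true && false) then (if true then (\p.p) else (\q.false)) else (\r.r)) in ((\s.s) (if true then 7 else 4))))
step 1: [let@root] (let w = (if (true && false) then (if true then (\p.p) else (\q.false)) else (\r.r)) in ((\s.s) (if true then 7 else 4)))
step 2: [let@root] ((\s.s) (if true then 7 else 4))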